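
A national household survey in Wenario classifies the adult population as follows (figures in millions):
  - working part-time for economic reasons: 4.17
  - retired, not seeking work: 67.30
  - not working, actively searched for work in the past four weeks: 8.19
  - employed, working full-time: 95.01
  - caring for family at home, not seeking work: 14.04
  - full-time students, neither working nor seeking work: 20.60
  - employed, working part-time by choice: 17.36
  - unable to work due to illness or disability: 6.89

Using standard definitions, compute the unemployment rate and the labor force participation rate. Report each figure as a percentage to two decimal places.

Unemployment rate ≈ 6.57%; labor force participation rate ≈ 53.40%.

Employed = 4.17 + 95.01 + 17.36 = 116.54 million (anyone who worked, including part-time for economic reasons, counts as employed).
Unemployed = 8.19 million.
Labor force = 116.54 + 8.19 = 124.73 million.
Not in labor force = 67.30 + 14.04 + 20.60 + 6.89 = 108.83 million (those not working and not actively searching are outside the labor force).
Civilian working-age population = 124.73 + 108.83 = 233.56 million.
Unemployment rate = 8.19 / 124.73 = 6.57%.
Labor force participation rate = 124.73 / 233.56 = 53.40%.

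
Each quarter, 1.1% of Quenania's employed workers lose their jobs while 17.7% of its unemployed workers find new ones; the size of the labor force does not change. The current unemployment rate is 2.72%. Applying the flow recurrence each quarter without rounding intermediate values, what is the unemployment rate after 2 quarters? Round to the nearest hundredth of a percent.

With a fixed labor force, u_{t+1} = u_t + s·(1−u_t) − f·u_t = u_t·(1−s−f) + s.
Here 1−s−f = 0.812 and s = 0.011.
u_1 = 0.027200 × 0.812 + 0.011 = 0.033086.
u_2 = 0.033086 × 0.812 + 0.011 = 0.037866.

Unemployment rate after two quarters ≈ 3.79%.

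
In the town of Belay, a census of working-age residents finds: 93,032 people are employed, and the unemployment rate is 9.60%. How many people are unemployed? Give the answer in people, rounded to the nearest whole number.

About 9,880 are unemployed.

Let U be the number unemployed. The labor force is E + U, and U/(E+U) = 0.0960.
So U = 0.0960 × 93,032 / (1 − 0.0960) = 8931.07 / 0.9040 ≈ 9,880.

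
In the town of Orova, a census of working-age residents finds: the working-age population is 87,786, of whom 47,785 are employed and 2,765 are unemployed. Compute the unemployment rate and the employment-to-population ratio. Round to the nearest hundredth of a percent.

Labor force = employed + unemployed = 47,785 + 2,765 = 50,550.
Unemployment rate = 2,765 / 50,550 = 5.47%.
Employment-population ratio = 47,785 / 87,786 = 54.43%.

Unemployment rate ≈ 5.47%; employment-population ratio ≈ 54.43%.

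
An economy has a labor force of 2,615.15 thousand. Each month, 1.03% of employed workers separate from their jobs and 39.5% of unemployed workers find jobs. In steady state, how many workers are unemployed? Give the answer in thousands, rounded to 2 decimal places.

About 66.46 thousand are unemployed in steady state.

Steady-state unemployment rate u* = s/(s+f) = 1.03/(1.03+39.5) = 0.025413.
Unemployed = u* × labor force = 0.025413 × 2,615.15 ≈ 66.46 thousand.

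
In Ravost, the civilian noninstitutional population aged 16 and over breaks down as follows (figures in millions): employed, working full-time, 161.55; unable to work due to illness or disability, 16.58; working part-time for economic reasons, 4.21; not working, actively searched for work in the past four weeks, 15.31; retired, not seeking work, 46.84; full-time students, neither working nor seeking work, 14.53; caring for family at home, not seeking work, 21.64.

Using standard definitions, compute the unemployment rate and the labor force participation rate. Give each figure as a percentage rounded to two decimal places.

Unemployment rate ≈ 8.46%; labor force participation rate ≈ 64.52%.

Employed = 161.55 + 4.21 = 165.76 million (anyone who worked, including part-time for economic reasons, counts as employed).
Unemployed = 15.31 million.
Labor force = 165.76 + 15.31 = 181.07 million.
Not in labor force = 16.58 + 46.84 + 14.53 + 21.64 = 99.59 million (those not working and not actively searching are outside the labor force).
Civilian working-age population = 181.07 + 99.59 = 280.66 million.
Unemployment rate = 15.31 / 181.07 = 8.46%.
Labor force participation rate = 181.07 / 280.66 = 64.52%.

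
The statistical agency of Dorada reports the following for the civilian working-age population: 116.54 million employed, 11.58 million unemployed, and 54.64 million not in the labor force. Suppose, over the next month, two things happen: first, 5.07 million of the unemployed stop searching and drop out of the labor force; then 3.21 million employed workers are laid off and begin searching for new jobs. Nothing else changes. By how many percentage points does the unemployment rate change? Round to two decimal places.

The unemployment rate changes by −1.14 percentage points.

Initially, labor force = 116.54 + 11.58 = 128.12 million, so u = 11.58/128.12 = 9.04%.
After the first change, unemployed and labor force both fall by 5.07 → E = 116.54, U = 6.51, labor force = 123.05 million.
After the second change, employed falls and unemployed rises by 3.21; labor force unchanged → E = 113.33, U = 9.72, labor force = 123.05 million.
New unemployment rate = 9.72 / 123.05 = 7.90%.
Change = 7.90% − 9.04% = −1.14 percentage points.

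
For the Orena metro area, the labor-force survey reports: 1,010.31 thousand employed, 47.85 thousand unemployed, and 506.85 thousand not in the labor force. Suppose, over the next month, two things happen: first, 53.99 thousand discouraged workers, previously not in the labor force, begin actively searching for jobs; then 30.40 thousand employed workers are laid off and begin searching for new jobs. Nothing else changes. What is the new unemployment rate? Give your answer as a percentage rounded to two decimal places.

New unemployment rate ≈ 11.89%.

Initially, labor force = 1,010.31 + 47.85 = 1,058.16 thousand, so u = 47.85/1,058.16 = 4.52%.
After the first change, unemployed and labor force both rise by 53.99 → E = 1,010.31, U = 101.84, labor force = 1,112.15 thousand.
After the second change, employed falls and unemployed rises by 30.40; labor force unchanged → E = 979.91, U = 132.24, labor force = 1,112.15 thousand.
New unemployment rate = 132.24 / 1,112.15 = 11.89%.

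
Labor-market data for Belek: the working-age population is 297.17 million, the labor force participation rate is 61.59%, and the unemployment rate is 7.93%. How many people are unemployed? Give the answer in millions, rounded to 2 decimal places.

About 14.51 million are unemployed.

Labor force = 0.6159 × 297.17 = 183.03 million.
Unemployed = 0.0793 × 183.03 ≈ 14.51 million.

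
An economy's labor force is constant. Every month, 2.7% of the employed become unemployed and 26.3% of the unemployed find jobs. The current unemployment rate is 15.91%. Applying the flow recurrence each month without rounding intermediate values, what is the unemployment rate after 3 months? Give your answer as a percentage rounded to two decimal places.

Unemployment rate after three months ≈ 11.67%.

With a fixed labor force, u_{t+1} = u_t + s·(1−u_t) − f·u_t = u_t·(1−s−f) + s.
Here 1−s−f = 0.710 and s = 0.027.
u_1 = 0.159100 × 0.710 + 0.027 = 0.139961.
u_2 = 0.139961 × 0.710 + 0.027 = 0.126372.
u_3 = 0.126372 × 0.710 + 0.027 = 0.116724.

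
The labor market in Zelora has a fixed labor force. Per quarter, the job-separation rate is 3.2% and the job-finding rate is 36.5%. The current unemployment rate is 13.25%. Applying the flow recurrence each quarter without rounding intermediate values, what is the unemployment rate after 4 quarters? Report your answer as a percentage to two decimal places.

With a fixed labor force, u_{t+1} = u_t + s·(1−u_t) − f·u_t = u_t·(1−s−f) + s.
Here 1−s−f = 0.603 and s = 0.032.
u_1 = 0.132500 × 0.603 + 0.032 = 0.111897.
u_2 = 0.111897 × 0.603 + 0.032 = 0.099474.
u_3 = 0.099474 × 0.603 + 0.032 = 0.091983.
u_4 = 0.091983 × 0.603 + 0.032 = 0.087466.

Unemployment rate after four quarters ≈ 8.75%.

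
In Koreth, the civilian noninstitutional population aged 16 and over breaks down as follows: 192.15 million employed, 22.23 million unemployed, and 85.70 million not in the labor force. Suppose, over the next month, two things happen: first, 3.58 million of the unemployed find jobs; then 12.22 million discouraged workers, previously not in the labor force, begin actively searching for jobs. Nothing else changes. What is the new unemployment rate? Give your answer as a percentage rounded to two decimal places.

New unemployment rate ≈ 13.62%.

Initially, labor force = 192.15 + 22.23 = 214.38 million, so u = 22.23/214.38 = 10.37%.
After the first change, unemployed falls and employed rises by 3.58; labor force unchanged → E = 195.73, U = 18.65, labor force = 214.38 million.
After the second change, unemployed and labor force both rise by 12.22 → E = 195.73, U = 30.87, labor force = 226.60 million.
New unemployment rate = 30.87 / 226.60 = 13.62%.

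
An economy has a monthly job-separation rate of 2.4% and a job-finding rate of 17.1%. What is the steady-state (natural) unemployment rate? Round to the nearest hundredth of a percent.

Steady-state unemployment rate ≈ 12.31%.

At steady state the flows balance: s·E = f·U, so U/(E+U) = s/(s+f).
u* = 2.4 / (2.4 + 17.1) = 2.4 / 19.50 = 12.31%.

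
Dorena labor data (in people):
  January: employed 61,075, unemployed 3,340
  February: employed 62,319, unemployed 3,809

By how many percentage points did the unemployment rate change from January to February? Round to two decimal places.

January: labor force = 61,075 + 3,340 = 64,415; u = 3,340/64,415 = 5.19%.
February: labor force = 62,319 + 3,809 = 66,128; u = 3,809/66,128 = 5.76%.
Change = 5.76% − 5.19% = +0.57 pp.

The unemployment rate changed by +0.57 percentage points.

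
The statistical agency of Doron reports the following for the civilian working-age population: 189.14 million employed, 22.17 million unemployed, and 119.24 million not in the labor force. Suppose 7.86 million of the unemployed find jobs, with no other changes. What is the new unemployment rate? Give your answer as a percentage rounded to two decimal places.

Initially, labor force = 189.14 + 22.17 = 211.31 million, so u = 22.17/211.31 = 10.49%.
After the change, unemployed falls and employed rises by 7.86; labor force unchanged → E = 197.00, U = 14.31, labor force = 211.31 million.
New unemployment rate = 14.31 / 211.31 = 6.77%.

New unemployment rate ≈ 6.77%.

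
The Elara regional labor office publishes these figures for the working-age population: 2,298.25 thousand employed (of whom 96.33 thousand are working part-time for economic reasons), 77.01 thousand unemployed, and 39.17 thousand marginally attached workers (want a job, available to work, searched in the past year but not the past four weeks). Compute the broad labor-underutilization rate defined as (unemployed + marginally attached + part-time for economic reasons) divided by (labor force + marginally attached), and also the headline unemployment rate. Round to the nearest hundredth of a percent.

Broad underutilization rate ≈ 8.80%; headline unemployment rate ≈ 3.24%.

Labor force = 2,298.25 + 77.01 = 2,375.26 thousand.
Numerator = 77.01 + 39.17 + 96.33 = 212.51 thousand.
Denominator = 2,375.26 + 39.17 = 2,414.43 thousand.
Broad rate = 212.51 / 2,414.43 = 8.80%.
Headline unemployment rate = 77.01 / 2,375.26 = 3.24%.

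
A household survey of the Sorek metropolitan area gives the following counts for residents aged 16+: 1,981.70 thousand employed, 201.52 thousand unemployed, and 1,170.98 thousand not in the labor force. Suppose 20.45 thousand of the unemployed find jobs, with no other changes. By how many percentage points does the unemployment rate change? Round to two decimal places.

The unemployment rate changes by −0.94 percentage points.

Initially, labor force = 1,981.70 + 201.52 = 2,183.22 thousand, so u = 201.52/2,183.22 = 9.23%.
After the change, unemployed falls and employed rises by 20.45; labor force unchanged → E = 2,002.15, U = 181.07, labor force = 2,183.22 thousand.
New unemployment rate = 181.07 / 2,183.22 = 8.29%.
Change = 8.29% − 9.23% = −0.94 percentage points.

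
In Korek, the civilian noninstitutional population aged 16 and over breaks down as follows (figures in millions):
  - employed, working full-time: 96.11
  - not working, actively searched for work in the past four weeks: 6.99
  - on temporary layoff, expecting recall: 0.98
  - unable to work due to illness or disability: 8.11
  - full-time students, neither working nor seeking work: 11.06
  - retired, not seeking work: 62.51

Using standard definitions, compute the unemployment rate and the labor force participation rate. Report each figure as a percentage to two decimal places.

Employed = 96.11 million.
Unemployed = 6.99 + 0.98 = 7.97 million (jobless and actively searching, or on temporary layoff).
Labor force = 96.11 + 7.97 = 104.08 million.
Not in labor force = 8.11 + 11.06 + 62.51 = 81.68 million (those not working and not actively searching are outside the labor force).
Civilian working-age population = 104.08 + 81.68 = 185.76 million.
Unemployment rate = 7.97 / 104.08 = 7.66%.
Labor force participation rate = 104.08 / 185.76 = 56.03%.

Unemployment rate ≈ 7.66%; labor force participation rate ≈ 56.03%.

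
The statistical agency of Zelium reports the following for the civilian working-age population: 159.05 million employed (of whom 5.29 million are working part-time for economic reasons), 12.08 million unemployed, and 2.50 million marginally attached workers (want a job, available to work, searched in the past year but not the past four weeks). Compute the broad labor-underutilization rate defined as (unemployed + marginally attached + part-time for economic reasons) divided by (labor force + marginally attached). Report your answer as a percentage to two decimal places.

Labor force = 159.05 + 12.08 = 171.13 million.
Numerator = 12.08 + 2.50 + 5.29 = 19.87 million.
Denominator = 171.13 + 2.50 = 173.63 million.
Broad rate = 19.87 / 173.63 = 11.44%.

Broad underutilization rate ≈ 11.44%.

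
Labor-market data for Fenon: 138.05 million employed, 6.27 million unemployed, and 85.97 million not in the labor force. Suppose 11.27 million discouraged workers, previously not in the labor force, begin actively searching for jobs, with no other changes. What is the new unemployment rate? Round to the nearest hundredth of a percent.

Initially, labor force = 138.05 + 6.27 = 144.32 million, so u = 6.27/144.32 = 4.34%.
After the change, unemployed and labor force both rise by 11.27 → E = 138.05, U = 17.54, labor force = 155.59 million.
New unemployment rate = 17.54 / 155.59 = 11.27%.

New unemployment rate ≈ 11.27%.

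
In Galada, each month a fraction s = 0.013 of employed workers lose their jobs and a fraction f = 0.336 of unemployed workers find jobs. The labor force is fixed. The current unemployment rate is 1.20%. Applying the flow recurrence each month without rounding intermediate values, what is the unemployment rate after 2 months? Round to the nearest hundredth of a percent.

Unemployment rate after two months ≈ 2.65%.

With a fixed labor force, u_{t+1} = u_t + s·(1−u_t) − f·u_t = u_t·(1−s−f) + s.
Here 1−s−f = 0.651 and s = 0.013.
u_1 = 0.012000 × 0.651 + 0.013 = 0.020812.
u_2 = 0.020812 × 0.651 + 0.013 = 0.026549.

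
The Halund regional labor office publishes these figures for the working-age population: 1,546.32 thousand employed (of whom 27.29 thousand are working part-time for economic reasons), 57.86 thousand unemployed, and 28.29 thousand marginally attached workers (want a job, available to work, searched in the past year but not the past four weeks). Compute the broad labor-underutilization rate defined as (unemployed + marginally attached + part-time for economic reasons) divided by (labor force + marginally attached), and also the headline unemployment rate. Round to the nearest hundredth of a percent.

Labor force = 1,546.32 + 57.86 = 1,604.18 thousand.
Numerator = 57.86 + 28.29 + 27.29 = 113.44 thousand.
Denominator = 1,604.18 + 28.29 = 1,632.47 thousand.
Broad rate = 113.44 / 1,632.47 = 6.95%.
Headline unemployment rate = 57.86 / 1,604.18 = 3.61%.

Broad underutilization rate ≈ 6.95%; headline unemployment rate ≈ 3.61%.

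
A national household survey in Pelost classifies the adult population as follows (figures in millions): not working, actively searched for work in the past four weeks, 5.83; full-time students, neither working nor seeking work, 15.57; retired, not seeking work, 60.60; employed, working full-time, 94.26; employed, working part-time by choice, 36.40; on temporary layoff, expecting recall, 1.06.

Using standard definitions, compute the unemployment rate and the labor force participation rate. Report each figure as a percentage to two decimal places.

Employed = 94.26 + 36.40 = 130.66 million.
Unemployed = 5.83 + 1.06 = 6.89 million (jobless and actively searching, or on temporary layoff).
Labor force = 130.66 + 6.89 = 137.55 million.
Not in labor force = 15.57 + 60.60 = 76.17 million (those not working and not actively searching are outside the labor force).
Civilian working-age population = 137.55 + 76.17 = 213.72 million.
Unemployment rate = 6.89 / 137.55 = 5.01%.
Labor force participation rate = 137.55 / 213.72 = 64.36%.

Unemployment rate ≈ 5.01%; labor force participation rate ≈ 64.36%.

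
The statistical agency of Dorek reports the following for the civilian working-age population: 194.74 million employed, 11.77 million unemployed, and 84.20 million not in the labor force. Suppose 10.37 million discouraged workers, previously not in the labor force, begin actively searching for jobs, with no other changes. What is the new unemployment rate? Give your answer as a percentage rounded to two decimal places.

Initially, labor force = 194.74 + 11.77 = 206.51 million, so u = 11.77/206.51 = 5.70%.
After the change, unemployed and labor force both rise by 10.37 → E = 194.74, U = 22.14, labor force = 216.88 million.
New unemployment rate = 22.14 / 216.88 = 10.21%.

New unemployment rate ≈ 10.21%.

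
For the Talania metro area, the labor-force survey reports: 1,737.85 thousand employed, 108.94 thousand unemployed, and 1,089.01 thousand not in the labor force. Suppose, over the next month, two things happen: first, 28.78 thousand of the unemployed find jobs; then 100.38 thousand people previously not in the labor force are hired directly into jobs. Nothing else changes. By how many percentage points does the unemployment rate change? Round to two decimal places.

Initially, labor force = 1,737.85 + 108.94 = 1,846.79 thousand, so u = 108.94/1,846.79 = 5.90%.
After the first change, unemployed falls and employed rises by 28.78; labor force unchanged → E = 1,766.63, U = 80.16, labor force = 1,846.79 thousand.
After the second change, employed and labor force both rise by 100.38; unemployed unchanged → E = 1,867.01, U = 80.16, labor force = 1,947.17 thousand.
New unemployment rate = 80.16 / 1,947.17 = 4.12%.
Change = 4.12% − 5.90% = −1.78 percentage points.

The unemployment rate changes by −1.78 percentage points.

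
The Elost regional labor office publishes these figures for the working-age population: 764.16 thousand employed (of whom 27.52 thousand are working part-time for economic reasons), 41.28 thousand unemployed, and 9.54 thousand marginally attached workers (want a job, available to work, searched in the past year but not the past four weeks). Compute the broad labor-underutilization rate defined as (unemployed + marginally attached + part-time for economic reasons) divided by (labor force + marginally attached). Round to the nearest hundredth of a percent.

Broad underutilization rate ≈ 9.61%.

Labor force = 764.16 + 41.28 = 805.44 thousand.
Numerator = 41.28 + 9.54 + 27.52 = 78.34 thousand.
Denominator = 805.44 + 9.54 = 814.98 thousand.
Broad rate = 78.34 / 814.98 = 9.61%.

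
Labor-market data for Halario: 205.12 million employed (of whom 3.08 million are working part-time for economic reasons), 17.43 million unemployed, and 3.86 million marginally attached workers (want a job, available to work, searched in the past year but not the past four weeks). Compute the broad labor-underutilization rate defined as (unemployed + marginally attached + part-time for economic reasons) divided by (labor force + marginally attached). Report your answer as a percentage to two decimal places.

Labor force = 205.12 + 17.43 = 222.55 million.
Numerator = 17.43 + 3.86 + 3.08 = 24.37 million.
Denominator = 222.55 + 3.86 = 226.41 million.
Broad rate = 24.37 / 226.41 = 10.76%.

Broad underutilization rate ≈ 10.76%.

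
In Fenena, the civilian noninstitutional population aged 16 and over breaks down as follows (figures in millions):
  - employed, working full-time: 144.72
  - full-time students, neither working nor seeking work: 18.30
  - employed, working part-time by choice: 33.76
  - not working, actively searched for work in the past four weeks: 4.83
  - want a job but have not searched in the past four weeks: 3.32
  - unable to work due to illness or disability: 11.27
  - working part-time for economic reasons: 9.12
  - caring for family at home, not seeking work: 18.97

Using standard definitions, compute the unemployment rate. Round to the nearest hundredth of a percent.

Unemployment rate ≈ 2.51%.

Employed = 144.72 + 33.76 + 9.12 = 187.60 million (anyone who worked, including part-time for economic reasons, counts as employed).
Unemployed = 4.83 million.
Labor force = 187.60 + 4.83 = 192.43 million.
Unemployment rate = 4.83 / 192.43 = 2.51%.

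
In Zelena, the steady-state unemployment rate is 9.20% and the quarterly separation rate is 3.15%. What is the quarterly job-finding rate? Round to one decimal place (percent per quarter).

Job-finding rate ≈ 31.1% per quarter.

From u* = s/(s+f): f = s·(1−u)/u.
f = 3.15 × (1 − 0.0920) / 0.0920 = 2.8602 / 0.0920 ≈ 31.1% per quarter.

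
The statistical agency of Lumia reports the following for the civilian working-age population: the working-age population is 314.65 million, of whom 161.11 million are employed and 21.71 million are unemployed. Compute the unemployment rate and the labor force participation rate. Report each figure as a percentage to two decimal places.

Unemployment rate ≈ 11.88%; labor force participation rate ≈ 58.10%.

Labor force = employed + unemployed = 161.11 + 21.71 = 182.82 million.
Unemployment rate = 21.71 / 182.82 = 11.88%.
Labor force participation rate = 182.82 / 314.65 = 58.10%.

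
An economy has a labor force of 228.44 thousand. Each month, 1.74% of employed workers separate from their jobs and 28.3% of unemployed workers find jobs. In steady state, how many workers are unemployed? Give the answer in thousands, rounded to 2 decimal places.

Steady-state unemployment rate u* = s/(s+f) = 1.74/(1.74+28.3) = 0.057923.
Unemployed = u* × labor force = 0.057923 × 228.44 ≈ 13.23 thousand.

About 13.23 thousand are unemployed in steady state.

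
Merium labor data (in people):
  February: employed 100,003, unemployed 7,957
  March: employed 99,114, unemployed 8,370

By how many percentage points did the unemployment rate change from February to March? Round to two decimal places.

The unemployment rate changed by +0.42 percentage points.

February: labor force = 100,003 + 7,957 = 107,960; u = 7,957/107,960 = 7.37%.
March: labor force = 99,114 + 8,370 = 107,484; u = 8,370/107,484 = 7.79%.
Change = 7.79% − 7.37% = +0.42 pp.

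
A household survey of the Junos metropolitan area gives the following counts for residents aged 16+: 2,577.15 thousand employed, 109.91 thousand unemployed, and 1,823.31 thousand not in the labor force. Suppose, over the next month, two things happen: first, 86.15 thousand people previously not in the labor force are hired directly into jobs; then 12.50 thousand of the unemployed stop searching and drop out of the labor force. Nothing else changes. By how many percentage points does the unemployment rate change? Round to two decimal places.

Initially, labor force = 2,577.15 + 109.91 = 2,687.06 thousand, so u = 109.91/2,687.06 = 4.09%.
After the first change, employed and labor force both rise by 86.15; unemployed unchanged → E = 2,663.30, U = 109.91, labor force = 2,773.21 thousand.
After the second change, unemployed and labor force both fall by 12.50 → E = 2,663.30, U = 97.41, labor force = 2,760.71 thousand.
New unemployment rate = 97.41 / 2,760.71 = 3.53%.
Change = 3.53% − 4.09% = −0.56 percentage points.

The unemployment rate changes by −0.56 percentage points.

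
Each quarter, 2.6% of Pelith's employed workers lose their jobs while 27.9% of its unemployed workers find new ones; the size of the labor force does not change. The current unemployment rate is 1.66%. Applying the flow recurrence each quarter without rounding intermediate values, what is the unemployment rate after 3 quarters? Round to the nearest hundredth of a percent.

Unemployment rate after three quarters ≈ 6.22%.

With a fixed labor force, u_{t+1} = u_t + s·(1−u_t) − f·u_t = u_t·(1−s−f) + s.
Here 1−s−f = 0.695 and s = 0.026.
u_1 = 0.016600 × 0.695 + 0.026 = 0.037537.
u_2 = 0.037537 × 0.695 + 0.026 = 0.052088.
u_3 = 0.052088 × 0.695 + 0.026 = 0.062201.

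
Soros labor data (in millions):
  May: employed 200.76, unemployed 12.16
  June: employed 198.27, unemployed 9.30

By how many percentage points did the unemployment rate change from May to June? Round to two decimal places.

The unemployment rate changed by −1.23 percentage points.

May: labor force = 200.76 + 12.16 = 212.92; u = 12.16/212.92 = 5.71%.
June: labor force = 198.27 + 9.30 = 207.57; u = 9.30/207.57 = 4.48%.
Change = 4.48% − 5.71% = −1.23 pp.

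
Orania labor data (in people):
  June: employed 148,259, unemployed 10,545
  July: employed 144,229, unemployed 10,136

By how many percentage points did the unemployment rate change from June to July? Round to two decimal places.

The unemployment rate changed by −0.07 percentage points.

June: labor force = 148,259 + 10,545 = 158,804; u = 10,545/158,804 = 6.64%.
July: labor force = 144,229 + 10,136 = 154,365; u = 10,136/154,365 = 6.57%.
Change = 6.57% − 6.64% = −0.07 pp.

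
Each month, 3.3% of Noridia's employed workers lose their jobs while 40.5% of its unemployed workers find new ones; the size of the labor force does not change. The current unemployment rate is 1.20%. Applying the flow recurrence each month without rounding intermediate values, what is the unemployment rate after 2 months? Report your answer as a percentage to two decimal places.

With a fixed labor force, u_{t+1} = u_t + s·(1−u_t) − f·u_t = u_t·(1−s−f) + s.
Here 1−s−f = 0.562 and s = 0.033.
u_1 = 0.012000 × 0.562 + 0.033 = 0.039744.
u_2 = 0.039744 × 0.562 + 0.033 = 0.055336.

Unemployment rate after two months ≈ 5.53%.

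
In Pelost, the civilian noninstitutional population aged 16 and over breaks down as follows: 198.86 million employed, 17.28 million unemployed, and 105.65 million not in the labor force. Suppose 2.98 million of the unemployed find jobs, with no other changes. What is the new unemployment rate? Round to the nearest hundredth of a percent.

Initially, labor force = 198.86 + 17.28 = 216.14 million, so u = 17.28/216.14 = 7.99%.
After the change, unemployed falls and employed rises by 2.98; labor force unchanged → E = 201.84, U = 14.30, labor force = 216.14 million.
New unemployment rate = 14.30 / 216.14 = 6.62%.

New unemployment rate ≈ 6.62%.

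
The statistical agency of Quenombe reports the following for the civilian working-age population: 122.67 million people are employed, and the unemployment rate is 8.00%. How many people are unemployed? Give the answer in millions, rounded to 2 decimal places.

About 10.67 million are unemployed.

Let U be the number unemployed. The labor force is E + U, and U/(E+U) = 0.0800.
So U = 0.0800 × 122.67 / (1 − 0.0800) = 9.8136 / 0.9200 ≈ 10.67 million.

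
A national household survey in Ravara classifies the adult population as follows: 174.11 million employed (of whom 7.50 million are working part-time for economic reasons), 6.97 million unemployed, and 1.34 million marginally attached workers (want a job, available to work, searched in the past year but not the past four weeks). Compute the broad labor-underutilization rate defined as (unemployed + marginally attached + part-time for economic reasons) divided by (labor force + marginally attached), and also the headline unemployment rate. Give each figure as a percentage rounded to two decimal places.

Labor force = 174.11 + 6.97 = 181.08 million.
Numerator = 6.97 + 1.34 + 7.50 = 15.81 million.
Denominator = 181.08 + 1.34 = 182.42 million.
Broad rate = 15.81 / 182.42 = 8.67%.
Headline unemployment rate = 6.97 / 181.08 = 3.85%.

Broad underutilization rate ≈ 8.67%; headline unemployment rate ≈ 3.85%.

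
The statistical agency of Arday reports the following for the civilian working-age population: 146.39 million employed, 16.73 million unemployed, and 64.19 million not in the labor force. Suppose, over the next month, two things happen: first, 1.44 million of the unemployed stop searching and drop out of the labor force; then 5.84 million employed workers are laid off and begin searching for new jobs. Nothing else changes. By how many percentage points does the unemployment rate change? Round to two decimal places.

The unemployment rate changes by +2.81 percentage points.

Initially, labor force = 146.39 + 16.73 = 163.12 million, so u = 16.73/163.12 = 10.26%.
After the first change, unemployed and labor force both fall by 1.44 → E = 146.39, U = 15.29, labor force = 161.68 million.
After the second change, employed falls and unemployed rises by 5.84; labor force unchanged → E = 140.55, U = 21.13, labor force = 161.68 million.
New unemployment rate = 21.13 / 161.68 = 13.07%.
Change = 13.07% − 10.26% = +2.81 percentage points.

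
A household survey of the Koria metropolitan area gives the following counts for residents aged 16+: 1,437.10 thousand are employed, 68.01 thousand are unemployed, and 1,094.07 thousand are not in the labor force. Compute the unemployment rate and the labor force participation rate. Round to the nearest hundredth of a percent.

Unemployment rate ≈ 4.52%; labor force participation rate ≈ 57.91%.

Labor force = employed + unemployed = 1,437.10 + 68.01 = 1,505.11 thousand.
Working-age population = 1,505.11 + 1,094.07 = 2,599.18 thousand.
Unemployment rate = 68.01 / 1,505.11 = 4.52%.
Labor force participation rate = 1,505.11 / 2,599.18 = 57.91%.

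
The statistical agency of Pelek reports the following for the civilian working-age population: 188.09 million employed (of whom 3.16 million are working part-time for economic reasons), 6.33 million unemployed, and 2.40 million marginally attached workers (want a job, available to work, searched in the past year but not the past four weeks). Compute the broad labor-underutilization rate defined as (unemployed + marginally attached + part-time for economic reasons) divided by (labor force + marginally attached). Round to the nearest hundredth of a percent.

Labor force = 188.09 + 6.33 = 194.42 million.
Numerator = 6.33 + 2.40 + 3.16 = 11.89 million.
Denominator = 194.42 + 2.40 = 196.82 million.
Broad rate = 11.89 / 196.82 = 6.04%.

Broad underutilization rate ≈ 6.04%.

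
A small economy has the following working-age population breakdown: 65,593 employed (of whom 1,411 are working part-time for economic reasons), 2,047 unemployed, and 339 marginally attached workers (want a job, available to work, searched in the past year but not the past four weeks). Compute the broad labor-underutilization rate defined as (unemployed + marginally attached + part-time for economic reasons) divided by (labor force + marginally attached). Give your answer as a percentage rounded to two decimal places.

Broad underutilization rate ≈ 5.59%.

Labor force = 65,593 + 2,047 = 67,640.
Numerator = 2,047 + 339 + 1,411 = 3,797.
Denominator = 67,640 + 339 = 67,979.
Broad rate = 3,797 / 67,979 = 5.59%.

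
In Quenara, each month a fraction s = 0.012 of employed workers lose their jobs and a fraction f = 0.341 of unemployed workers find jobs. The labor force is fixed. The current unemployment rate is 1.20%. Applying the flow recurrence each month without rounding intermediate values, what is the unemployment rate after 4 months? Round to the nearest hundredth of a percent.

With a fixed labor force, u_{t+1} = u_t + s·(1−u_t) − f·u_t = u_t·(1−s−f) + s.
Here 1−s−f = 0.647 and s = 0.012.
u_1 = 0.012000 × 0.647 + 0.012 = 0.019764.
u_2 = 0.019764 × 0.647 + 0.012 = 0.024787.
u_3 = 0.024787 × 0.647 + 0.012 = 0.028037.
u_4 = 0.028037 × 0.647 + 0.012 = 0.030140.

Unemployment rate after four months ≈ 3.01%.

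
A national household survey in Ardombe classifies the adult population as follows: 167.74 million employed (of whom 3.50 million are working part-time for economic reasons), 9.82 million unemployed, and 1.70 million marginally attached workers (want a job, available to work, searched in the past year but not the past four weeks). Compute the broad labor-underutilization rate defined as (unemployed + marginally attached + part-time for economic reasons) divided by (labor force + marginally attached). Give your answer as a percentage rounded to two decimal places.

Labor force = 167.74 + 9.82 = 177.56 million.
Numerator = 9.82 + 1.70 + 3.50 = 15.02 million.
Denominator = 177.56 + 1.70 = 179.26 million.
Broad rate = 15.02 / 179.26 = 8.38%.

Broad underutilization rate ≈ 8.38%.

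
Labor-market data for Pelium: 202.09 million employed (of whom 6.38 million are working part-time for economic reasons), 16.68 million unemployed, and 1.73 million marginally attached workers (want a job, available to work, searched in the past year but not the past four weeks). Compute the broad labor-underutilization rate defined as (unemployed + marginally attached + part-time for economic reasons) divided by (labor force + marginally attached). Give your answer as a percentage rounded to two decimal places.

Broad underutilization rate ≈ 11.24%.

Labor force = 202.09 + 16.68 = 218.77 million.
Numerator = 16.68 + 1.73 + 6.38 = 24.79 million.
Denominator = 218.77 + 1.73 = 220.50 million.
Broad rate = 24.79 / 220.50 = 11.24%.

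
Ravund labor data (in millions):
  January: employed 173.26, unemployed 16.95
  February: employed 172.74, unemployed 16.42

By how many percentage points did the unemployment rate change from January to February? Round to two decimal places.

January: labor force = 173.26 + 16.95 = 190.21; u = 16.95/190.21 = 8.91%.
February: labor force = 172.74 + 16.42 = 189.16; u = 16.42/189.16 = 8.68%.
Change = 8.68% − 8.91% = −0.23 pp.

The unemployment rate changed by −0.23 percentage points.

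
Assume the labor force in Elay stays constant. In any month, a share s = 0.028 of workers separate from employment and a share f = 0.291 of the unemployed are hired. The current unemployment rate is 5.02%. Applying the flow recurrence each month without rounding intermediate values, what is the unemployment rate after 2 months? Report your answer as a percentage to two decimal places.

Unemployment rate after two months ≈ 7.03%.

With a fixed labor force, u_{t+1} = u_t + s·(1−u_t) − f·u_t = u_t·(1−s−f) + s.
Here 1−s−f = 0.681 and s = 0.028.
u_1 = 0.050200 × 0.681 + 0.028 = 0.062186.
u_2 = 0.062186 × 0.681 + 0.028 = 0.070349.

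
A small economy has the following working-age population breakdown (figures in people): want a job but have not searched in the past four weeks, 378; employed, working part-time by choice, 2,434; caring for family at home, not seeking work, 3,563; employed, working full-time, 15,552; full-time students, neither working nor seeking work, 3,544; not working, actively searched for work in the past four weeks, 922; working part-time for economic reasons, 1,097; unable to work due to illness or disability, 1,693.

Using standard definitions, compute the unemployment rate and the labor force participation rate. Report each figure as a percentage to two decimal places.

Employed = 2,434 + 15,552 + 1,097 = 19,083 (anyone who worked, including part-time for economic reasons, counts as employed).
Unemployed = 922.
Labor force = 19,083 + 922 = 20,005.
Not in labor force = 378 + 3,563 + 3,544 + 1,693 = 9,178 (those not working and not actively searching are outside the labor force — including those who want a job but have given up searching).
Civilian working-age population = 20,005 + 9,178 = 29,183.
Unemployment rate = 922 / 20,005 = 4.61%.
Labor force participation rate = 20,005 / 29,183 = 68.55%.

Unemployment rate ≈ 4.61%; labor force participation rate ≈ 68.55%.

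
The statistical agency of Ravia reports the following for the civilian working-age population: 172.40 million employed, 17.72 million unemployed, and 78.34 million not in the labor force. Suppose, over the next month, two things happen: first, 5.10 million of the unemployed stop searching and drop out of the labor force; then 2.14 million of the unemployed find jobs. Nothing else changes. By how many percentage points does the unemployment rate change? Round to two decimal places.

The unemployment rate changes by −3.66 percentage points.

Initially, labor force = 172.40 + 17.72 = 190.12 million, so u = 17.72/190.12 = 9.32%.
After the first change, unemployed and labor force both fall by 5.10 → E = 172.40, U = 12.62, labor force = 185.02 million.
After the second change, unemployed falls and employed rises by 2.14; labor force unchanged → E = 174.54, U = 10.48, labor force = 185.02 million.
New unemployment rate = 10.48 / 185.02 = 5.66%.
Change = 5.66% − 9.32% = −3.66 percentage points.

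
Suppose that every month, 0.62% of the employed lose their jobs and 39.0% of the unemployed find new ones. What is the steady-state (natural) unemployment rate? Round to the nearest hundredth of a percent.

Steady-state unemployment rate ≈ 1.56%.

At steady state the flows balance: s·E = f·U, so U/(E+U) = s/(s+f).
u* = 0.62 / (0.62 + 39.0) = 0.62 / 39.62 = 1.56%.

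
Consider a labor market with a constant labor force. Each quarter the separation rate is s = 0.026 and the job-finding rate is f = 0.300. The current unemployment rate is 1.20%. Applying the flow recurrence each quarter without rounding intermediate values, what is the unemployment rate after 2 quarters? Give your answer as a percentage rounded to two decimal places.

Unemployment rate after two quarters ≈ 4.90%.

With a fixed labor force, u_{t+1} = u_t + s·(1−u_t) − f·u_t = u_t·(1−s−f) + s.
Here 1−s−f = 0.674 and s = 0.026.
u_1 = 0.012000 × 0.674 + 0.026 = 0.034088.
u_2 = 0.034088 × 0.674 + 0.026 = 0.048975.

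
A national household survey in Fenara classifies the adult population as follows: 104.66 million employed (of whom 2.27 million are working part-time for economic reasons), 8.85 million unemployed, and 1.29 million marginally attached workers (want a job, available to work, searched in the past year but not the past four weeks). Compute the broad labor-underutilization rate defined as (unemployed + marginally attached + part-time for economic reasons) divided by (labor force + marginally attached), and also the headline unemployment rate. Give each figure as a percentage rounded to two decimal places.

Labor force = 104.66 + 8.85 = 113.51 million.
Numerator = 8.85 + 1.29 + 2.27 = 12.41 million.
Denominator = 113.51 + 1.29 = 114.80 million.
Broad rate = 12.41 / 114.80 = 10.81%.
Headline unemployment rate = 8.85 / 113.51 = 7.80%.

Broad underutilization rate ≈ 10.81%; headline unemployment rate ≈ 7.80%.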